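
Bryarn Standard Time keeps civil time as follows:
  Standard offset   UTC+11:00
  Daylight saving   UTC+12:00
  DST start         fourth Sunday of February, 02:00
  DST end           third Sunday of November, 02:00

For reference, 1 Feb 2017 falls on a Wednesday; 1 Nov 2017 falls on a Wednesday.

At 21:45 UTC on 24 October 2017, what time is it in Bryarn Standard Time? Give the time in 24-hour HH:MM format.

09:45

1 February 2017 is a Wednesday, so the first Sunday is February 5 and the fourth is February 26.
1 November 2017 is a Wednesday, so the first Sunday is November 5 and the third is November 19.
At the standard offset (UTC+11:00), 21:45 UTC + 11h = 08:45 Bryarn Standard Time standard time (rolling into the next day, 25 October 2017).
The standard-time date in Bryarn Standard Time, 25 October 2017, lies within the daylight-saving period (26 February – 19 November), so Bryarn Standard Time is on daylight time, UTC+12:00.
21:45 UTC + 12h = 09:45 local (rolling into the next day, 25 October 2017).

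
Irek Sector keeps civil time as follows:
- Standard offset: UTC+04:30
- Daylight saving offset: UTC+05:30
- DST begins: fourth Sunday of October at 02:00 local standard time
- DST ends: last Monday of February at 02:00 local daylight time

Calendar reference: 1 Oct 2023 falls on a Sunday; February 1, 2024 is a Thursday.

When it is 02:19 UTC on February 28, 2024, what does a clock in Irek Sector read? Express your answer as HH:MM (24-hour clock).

06:49

1 October 2023 is a Sunday, so the first Sunday is October 1 and the fourth is October 22.
1 February 2024 is a Thursday, so Mondays fall on 5, 12, 19, 26; the last is February 26.
At the standard offset (UTC+04:30), 02:19 UTC + 4h30m = 06:49 Irek Sector standard time.
Daylight saving runs 22 October 2023 – 26 February 2024; the standard-time date in Irek Sector, February 28, 2024, is outside that window, so Irek Sector is on standard time at UTC+04:30.
02:19 UTC + 4h30m = 06:49 local.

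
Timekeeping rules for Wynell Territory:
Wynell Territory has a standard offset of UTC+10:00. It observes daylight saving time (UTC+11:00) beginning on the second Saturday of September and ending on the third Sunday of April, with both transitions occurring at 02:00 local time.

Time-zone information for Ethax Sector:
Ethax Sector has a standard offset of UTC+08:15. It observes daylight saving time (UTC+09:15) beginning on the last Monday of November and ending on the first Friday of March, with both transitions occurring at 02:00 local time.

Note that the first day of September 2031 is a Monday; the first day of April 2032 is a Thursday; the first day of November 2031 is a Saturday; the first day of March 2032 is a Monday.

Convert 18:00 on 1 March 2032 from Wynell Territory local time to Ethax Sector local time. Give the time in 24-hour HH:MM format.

1 September 2031 is a Monday, so the first Saturday is September 6 and the second is September 13.
1 April 2032 is a Thursday, so the first Sunday is April 4 and the third is April 18.
1 March 2032 falls between 13 September 2031 and 18 April 2032, so daylight saving is in effect and Wynell Territory is at UTC+11:00.
18:00 Wynell Territory − 11h = 07:00 UTC.
1 November 2031 is a Saturday, so Mondays fall on 3, 10, 17, 24; the last is November 24.
1 March 2032 is a Monday, so the first Friday is March 5.
At the standard offset (UTC+08:15), 07:00 UTC + 8h15m = 15:15 Ethax Sector standard time.
The standard-time date in Ethax Sector, 1 March 2032, falls between 24 November 2031 and 5 March 2032, so daylight saving is in effect and Ethax Sector is at UTC+09:15.
07:00 UTC + 9h15m = 16:15 Ethax Sector.

16:15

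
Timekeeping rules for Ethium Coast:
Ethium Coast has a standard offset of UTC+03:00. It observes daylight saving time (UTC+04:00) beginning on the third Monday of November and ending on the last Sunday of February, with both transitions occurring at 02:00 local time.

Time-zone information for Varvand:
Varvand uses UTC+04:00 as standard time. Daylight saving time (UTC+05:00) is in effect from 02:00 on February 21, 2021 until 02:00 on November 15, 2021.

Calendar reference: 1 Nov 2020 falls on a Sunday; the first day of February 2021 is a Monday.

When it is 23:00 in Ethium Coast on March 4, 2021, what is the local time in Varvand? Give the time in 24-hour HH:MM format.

1 November 2020 is a Sunday, so the first Monday is November 2 and the third is November 16.
1 February 2021 is a Monday, so Sundays fall on 7, 14, 21, 28; the last is February 28.
Daylight saving runs 16 November 2020 – 28 February 2021; March 4, 2021 is outside that window, so Ethium Coast is on standard time at UTC+03:00.
23:00 Ethium Coast − 3h = 20:00 UTC.
At the standard offset (UTC+04:00), 20:00 UTC + 4h = 00:00 Varvand standard time (rolling into the next day, 5 March 2021).
The standard-time date in Varvand, March 5, 2021, lies within the daylight-saving period (21 February – 15 November), so Varvand is on daylight time, UTC+05:00.
20:00 UTC + 5h = 01:00 Varvand (rolling into the next day, 5 March 2021).

01:00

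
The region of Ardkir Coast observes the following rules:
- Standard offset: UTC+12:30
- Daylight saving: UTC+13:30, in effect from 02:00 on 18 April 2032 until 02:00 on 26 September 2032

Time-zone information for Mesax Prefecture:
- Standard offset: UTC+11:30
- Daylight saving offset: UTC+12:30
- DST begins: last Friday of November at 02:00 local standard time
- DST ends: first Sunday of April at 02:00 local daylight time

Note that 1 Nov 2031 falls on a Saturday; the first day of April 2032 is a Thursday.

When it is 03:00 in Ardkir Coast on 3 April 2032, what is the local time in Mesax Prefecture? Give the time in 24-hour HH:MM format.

03:00

Daylight saving runs 18 April – 26 September; 3 April 2032 is outside that window, so Ardkir Coast is on standard time at UTC+12:30.
03:00 Ardkir Coast − 12h30m = 14:30 UTC (rolling into the previous day, 2 April 2032).
1 November 2031 is a Saturday, so Fridays fall on 7, 14, 21, 28; the last is November 28.
1 April 2032 is a Thursday, so the first Sunday is April 4.
At the standard offset (UTC+11:30), 14:30 UTC + 11h30m = 02:00 Mesax Prefecture standard time (rolling into the next day, 3 April 2032).
The standard-time date in Mesax Prefecture, 3 April 2032, falls between 28 November 2031 and 4 April 2032, so daylight saving is in effect and Mesax Prefecture is at UTC+12:30.
14:30 UTC + 12h30m = 03:00 Mesax Prefecture (rolling into the next day, 3 April 2032).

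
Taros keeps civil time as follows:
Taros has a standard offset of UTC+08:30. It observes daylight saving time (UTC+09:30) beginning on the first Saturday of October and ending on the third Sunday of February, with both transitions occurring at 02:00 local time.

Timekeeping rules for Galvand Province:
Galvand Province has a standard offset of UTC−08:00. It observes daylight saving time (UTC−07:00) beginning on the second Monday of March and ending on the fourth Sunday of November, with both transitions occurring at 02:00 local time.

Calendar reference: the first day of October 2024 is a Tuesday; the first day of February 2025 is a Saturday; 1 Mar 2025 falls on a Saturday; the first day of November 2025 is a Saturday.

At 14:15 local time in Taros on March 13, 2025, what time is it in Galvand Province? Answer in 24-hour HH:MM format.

22:45

1 October 2024 is a Tuesday, so the first Saturday is October 5.
1 February 2025 is a Saturday, so the first Sunday is February 2 and the third is February 16.
March 13, 2025 is outside the daylight-saving period (5 October 2024 – 16 February 2025), so Taros is on standard time, UTC+08:30.
14:15 Taros − 8h30m = 05:45 UTC.
1 March 2025 is a Saturday, so the first Monday is March 3 and the second is March 10.
1 November 2025 is a Saturday, so the first Sunday is November 2 and the fourth is November 23.
At the standard offset (UTC−08:00), 05:45 UTC − 8h = 21:45 Galvand Province standard time (rolling into the previous day, 12 March 2025).
Daylight saving runs 10 March – 23 November; the standard-time date in Galvand Province, March 12, 2025, is inside that window, so Galvand Province is at UTC−07:00.
05:45 UTC − 7h = 22:45 Galvand Province (rolling into the previous day, 12 March 2025).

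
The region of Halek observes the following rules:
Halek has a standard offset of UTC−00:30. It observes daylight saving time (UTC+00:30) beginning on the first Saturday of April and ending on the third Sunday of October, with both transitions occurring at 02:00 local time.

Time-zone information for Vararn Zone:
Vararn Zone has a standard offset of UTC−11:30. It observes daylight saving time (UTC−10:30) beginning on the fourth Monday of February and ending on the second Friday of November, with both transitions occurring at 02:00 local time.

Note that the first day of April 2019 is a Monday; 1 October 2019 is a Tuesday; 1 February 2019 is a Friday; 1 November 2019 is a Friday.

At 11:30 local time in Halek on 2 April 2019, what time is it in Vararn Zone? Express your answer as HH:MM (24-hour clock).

01:30

1 April 2019 is a Monday, so the first Saturday is April 6.
1 October 2019 is a Tuesday, so the first Sunday is October 6 and the third is October 20.
2 April 2019 is outside the daylight-saving period (6 April – 20 October), so Halek is on standard time, UTC−00:30.
11:30 Halek + 0h30m = 12:00 UTC.
1 February 2019 is a Friday, so the first Monday is February 4 and the fourth is February 25.
1 November 2019 is a Friday, so the first Friday is November 1 and the second is November 8.
At the standard offset (UTC−11:30), 12:00 UTC − 11h30m = 00:30 Vararn Zone standard time.
Daylight saving runs 25 February – 8 November; the standard-time date in Vararn Zone, 2 April 2019, is inside that window, so Vararn Zone is at UTC−10:30.
12:00 UTC − 10h30m = 01:30 Vararn Zone.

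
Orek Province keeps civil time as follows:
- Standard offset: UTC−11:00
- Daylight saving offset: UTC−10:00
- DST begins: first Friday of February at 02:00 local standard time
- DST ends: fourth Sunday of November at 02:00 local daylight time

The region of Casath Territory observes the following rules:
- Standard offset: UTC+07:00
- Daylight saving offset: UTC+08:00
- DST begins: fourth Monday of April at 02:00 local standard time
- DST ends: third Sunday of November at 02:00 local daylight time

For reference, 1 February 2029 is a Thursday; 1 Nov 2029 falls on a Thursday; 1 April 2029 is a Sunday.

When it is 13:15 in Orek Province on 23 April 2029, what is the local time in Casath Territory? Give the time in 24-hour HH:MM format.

07:15

1 February 2029 is a Thursday, so the first Friday is February 2.
1 November 2029 is a Thursday, so the first Sunday is November 4 and the fourth is November 25.
23 April 2029 lies within the daylight-saving period (2 February – 25 November), so Orek Province is on daylight time, UTC−10:00.
13:15 Orek Province + 10h = 23:15 UTC.
1 April 2029 is a Sunday, so the first Monday is April 2 and the fourth is April 23.
1 November 2029 is a Thursday, so the first Sunday is November 4 and the third is November 18.
At the standard offset (UTC+07:00), 23:15 UTC + 7h = 06:15 Casath Territory standard time (rolling into the next day, 24 April 2029).
Daylight saving runs 23 April – 18 November; the standard-time date in Casath Territory, 24 April 2029, is inside that window, so Casath Territory is at UTC+08:00.
23:15 UTC + 8h = 07:15 Casath Territory (rolling into the next day, 24 April 2029).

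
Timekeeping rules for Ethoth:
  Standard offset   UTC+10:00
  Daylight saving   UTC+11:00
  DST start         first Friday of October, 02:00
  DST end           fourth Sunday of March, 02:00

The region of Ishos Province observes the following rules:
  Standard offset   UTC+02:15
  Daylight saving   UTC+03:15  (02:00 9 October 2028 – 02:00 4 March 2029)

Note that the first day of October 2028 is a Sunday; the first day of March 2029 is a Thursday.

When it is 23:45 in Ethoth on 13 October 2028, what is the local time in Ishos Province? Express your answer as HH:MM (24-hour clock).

1 October 2028 is a Sunday, so the first Friday is October 6.
1 March 2029 is a Thursday, so the first Sunday is March 4 and the fourth is March 25.
13 October 2028 falls between 6 October 2028 and 25 March 2029, so daylight saving is in effect and Ethoth is at UTC+11:00.
23:45 Ethoth − 11h = 12:45 UTC.
At the standard offset (UTC+02:15), 12:45 UTC + 2h15m = 15:00 Ishos Province standard time.
The standard-time date in Ishos Province, 13 October 2028, falls between 9 October 2028 and 4 March 2029, so daylight saving is in effect and Ishos Province is at UTC+03:15.
12:45 UTC + 3h15m = 16:00 Ishos Province.

16:00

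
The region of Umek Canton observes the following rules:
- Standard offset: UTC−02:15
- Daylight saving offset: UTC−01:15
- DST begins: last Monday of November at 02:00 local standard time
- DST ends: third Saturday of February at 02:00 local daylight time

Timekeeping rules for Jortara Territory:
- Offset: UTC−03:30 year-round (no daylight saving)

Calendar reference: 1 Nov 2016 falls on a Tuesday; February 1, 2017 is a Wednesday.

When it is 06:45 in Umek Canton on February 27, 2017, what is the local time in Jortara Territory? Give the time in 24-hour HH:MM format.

1 November 2016 is a Tuesday, so Mondays fall on 7, 14, 21, 28; the last is November 28.
1 February 2017 is a Wednesday, so the first Saturday is February 4 and the third is February 18.
Daylight saving runs 28 November 2016 – 18 February 2017; February 27, 2017 is outside that window, so Umek Canton is on standard time at UTC−02:15.
06:45 Umek Canton + 2h15m = 09:00 UTC.
Jortara Territory stays on UTC−03:30 all year.
09:00 UTC − 3h30m = 05:30 Jortara Territory.

05:30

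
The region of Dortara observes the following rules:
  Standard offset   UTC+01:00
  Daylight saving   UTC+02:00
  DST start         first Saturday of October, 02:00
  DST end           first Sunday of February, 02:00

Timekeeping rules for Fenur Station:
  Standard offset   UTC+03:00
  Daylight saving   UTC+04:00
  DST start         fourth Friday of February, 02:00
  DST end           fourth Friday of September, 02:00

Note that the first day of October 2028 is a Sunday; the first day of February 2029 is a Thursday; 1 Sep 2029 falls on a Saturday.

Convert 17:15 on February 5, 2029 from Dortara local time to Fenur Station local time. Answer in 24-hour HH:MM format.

19:15

1 October 2028 is a Sunday, so the first Saturday is October 7.
1 February 2029 is a Thursday, so the first Sunday is February 4.
Daylight saving runs 7 October 2028 – 4 February 2029; February 5, 2029 is outside that window, so Dortara is on standard time at UTC+01:00.
17:15 Dortara − 1h = 16:15 UTC.
1 February 2029 is a Thursday, so the first Friday is February 2 and the fourth is February 23.
1 September 2029 is a Saturday, so the first Friday is September 7 and the fourth is September 28.
At the standard offset (UTC+03:00), 16:15 UTC + 3h = 19:15 Fenur Station standard time.
The standard-time date in Fenur Station, February 5, 2029, does not fall between 23 February and 28 September, so daylight saving is not in effect and Fenur Station is at UTC+03:00.
16:15 UTC + 3h = 19:15 Fenur Station.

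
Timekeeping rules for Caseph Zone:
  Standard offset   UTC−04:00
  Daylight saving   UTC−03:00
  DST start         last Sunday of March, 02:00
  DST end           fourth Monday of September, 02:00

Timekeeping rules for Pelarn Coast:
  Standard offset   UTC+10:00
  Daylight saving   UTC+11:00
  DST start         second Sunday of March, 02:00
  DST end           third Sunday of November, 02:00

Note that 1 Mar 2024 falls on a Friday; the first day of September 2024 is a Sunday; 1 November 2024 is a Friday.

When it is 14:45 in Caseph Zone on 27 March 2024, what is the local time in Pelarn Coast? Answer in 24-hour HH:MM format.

05:45

1 March 2024 is a Friday, so Sundays fall on 3, 10, 17, 24, 31; the last is March 31.
1 September 2024 is a Sunday, so the first Monday is September 2 and the fourth is September 23.
27 March 2024 is outside the daylight-saving period (31 March – 23 September), so Caseph Zone is on standard time, UTC−04:00.
14:45 Caseph Zone + 4h = 18:45 UTC.
1 March 2024 is a Friday, so the first Sunday is March 3 and the second is March 10.
1 November 2024 is a Friday, so the first Sunday is November 3 and the third is November 17.
At the standard offset (UTC+10:00), 18:45 UTC + 10h = 04:45 Pelarn Coast standard time (rolling into the next day, 28 March 2024).
Daylight saving runs 10 March – 17 November; the standard-time date in Pelarn Coast, 28 March 2024, is inside that window, so Pelarn Coast is at UTC+11:00.
18:45 UTC + 11h = 05:45 Pelarn Coast (rolling into the next day, 28 March 2024).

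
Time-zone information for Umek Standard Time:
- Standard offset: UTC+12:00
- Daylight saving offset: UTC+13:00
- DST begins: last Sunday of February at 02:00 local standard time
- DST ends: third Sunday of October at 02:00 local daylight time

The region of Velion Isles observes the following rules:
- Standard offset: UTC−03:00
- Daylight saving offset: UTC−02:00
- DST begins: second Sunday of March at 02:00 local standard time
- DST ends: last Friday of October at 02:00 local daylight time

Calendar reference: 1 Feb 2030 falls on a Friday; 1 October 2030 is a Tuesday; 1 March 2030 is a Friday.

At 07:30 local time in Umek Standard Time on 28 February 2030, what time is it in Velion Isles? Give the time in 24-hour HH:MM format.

1 February 2030 is a Friday, so Sundays fall on 3, 10, 17, 24; the last is February 24.
1 October 2030 is a Tuesday, so the first Sunday is October 6 and the third is October 20.
28 February 2030 lies within the daylight-saving period (24 February – 20 October), so Umek Standard Time is on daylight time, UTC+13:00.
07:30 Umek Standard Time − 13h = 18:30 UTC (rolling into the previous day, 27 February 2030).
1 March 2030 is a Friday, so the first Sunday is March 3 and the second is March 10.
1 October 2030 is a Tuesday, so Fridays fall on 4, 11, 18, 25; the last is October 25.
At the standard offset (UTC−03:00), 18:30 UTC − 3h = 15:30 Velion Isles standard time.
The standard-time date in Velion Isles, 27 February 2030, is outside the daylight-saving period (10 March – 25 October), so Velion Isles is on standard time, UTC−03:00.
18:30 UTC − 3h = 15:30 Velion Isles.

15:30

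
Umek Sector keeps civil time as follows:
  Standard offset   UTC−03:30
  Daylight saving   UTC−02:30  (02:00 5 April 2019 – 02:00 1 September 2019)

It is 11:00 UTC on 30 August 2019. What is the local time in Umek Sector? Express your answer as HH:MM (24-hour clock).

At the standard offset (UTC−03:30), 11:00 UTC − 3h30m = 07:30 Umek Sector standard time.
Daylight saving runs 5 April – 1 September; the standard-time date in Umek Sector, 30 August 2019, is inside that window, so Umek Sector is at UTC−02:30.
11:00 UTC − 2h30m = 08:30 local.

08:30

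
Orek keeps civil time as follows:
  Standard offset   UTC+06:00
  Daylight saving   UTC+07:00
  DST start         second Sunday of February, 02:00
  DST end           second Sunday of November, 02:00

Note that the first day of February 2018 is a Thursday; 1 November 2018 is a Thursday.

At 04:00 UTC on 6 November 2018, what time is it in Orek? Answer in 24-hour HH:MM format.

11:00

1 February 2018 is a Thursday, so the first Sunday is February 4 and the second is February 11.
1 November 2018 is a Thursday, so the first Sunday is November 4 and the second is November 11.
At the standard offset (UTC+06:00), 04:00 UTC + 6h = 10:00 Orek standard time.
The standard-time date in Orek, 6 November 2018, falls between 11 February and 11 November, so daylight saving is in effect and Orek is at UTC+07:00.
04:00 UTC + 7h = 11:00 local.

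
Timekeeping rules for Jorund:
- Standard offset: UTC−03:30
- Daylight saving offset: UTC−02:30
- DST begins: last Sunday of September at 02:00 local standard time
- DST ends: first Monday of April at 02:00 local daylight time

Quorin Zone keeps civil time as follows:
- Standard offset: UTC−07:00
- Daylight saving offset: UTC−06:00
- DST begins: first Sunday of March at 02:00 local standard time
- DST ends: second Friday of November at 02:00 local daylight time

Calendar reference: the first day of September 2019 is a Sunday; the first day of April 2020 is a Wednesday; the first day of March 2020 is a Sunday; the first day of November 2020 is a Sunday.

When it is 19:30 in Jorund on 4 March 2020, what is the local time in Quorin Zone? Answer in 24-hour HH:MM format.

16:00

1 September 2019 is a Sunday, so Sundays fall on 1, 8, 15, 22, 29; the last is September 29.
1 April 2020 is a Wednesday, so the first Monday is April 6.
4 March 2020 lies within the daylight-saving period (29 September 2019 – 6 April 2020), so Jorund is on daylight time, UTC−02:30.
19:30 Jorund + 2h30m = 22:00 UTC.
1 March 2020 is a Sunday, so the first Sunday is March 1.
1 November 2020 is a Sunday, so the first Friday is November 6 and the second is November 13.
At the standard offset (UTC−07:00), 22:00 UTC − 7h = 15:00 Quorin Zone standard time.
The standard-time date in Quorin Zone, 4 March 2020, falls between 1 March and 13 November, so daylight saving is in effect and Quorin Zone is at UTC−06:00.
22:00 UTC − 6h = 16:00 Quorin Zone.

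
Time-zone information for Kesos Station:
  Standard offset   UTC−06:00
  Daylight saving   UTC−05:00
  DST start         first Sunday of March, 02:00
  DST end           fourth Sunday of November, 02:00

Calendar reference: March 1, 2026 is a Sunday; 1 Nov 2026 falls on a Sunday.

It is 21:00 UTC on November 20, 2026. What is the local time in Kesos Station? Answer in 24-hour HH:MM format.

1 March 2026 is a Sunday, so the first Sunday is March 1.
1 November 2026 is a Sunday, so the first Sunday is November 1 and the fourth is November 22.
At the standard offset (UTC−06:00), 21:00 UTC − 6h = 15:00 Kesos Station standard time.
The standard-time date in Kesos Station, November 20, 2026, falls between 1 March and 22 November, so daylight saving is in effect and Kesos Station is at UTC−05:00.
21:00 UTC − 5h = 16:00 local.

16:00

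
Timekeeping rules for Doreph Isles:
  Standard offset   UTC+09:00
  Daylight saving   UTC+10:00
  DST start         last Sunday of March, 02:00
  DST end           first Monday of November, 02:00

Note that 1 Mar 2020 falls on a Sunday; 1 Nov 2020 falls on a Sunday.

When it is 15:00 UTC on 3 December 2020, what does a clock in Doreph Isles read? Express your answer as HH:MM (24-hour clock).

00:00

1 March 2020 is a Sunday, so Sundays fall on 1, 8, 15, 22, 29; the last is March 29.
1 November 2020 is a Sunday, so the first Monday is November 2.
At the standard offset (UTC+09:00), 15:00 UTC + 9h = 00:00 Doreph Isles standard time (rolling into the next day, 4 December 2020).
The standard-time date in Doreph Isles, 4 December 2020, is outside the daylight-saving period (29 March – 2 November), so Doreph Isles is on standard time, UTC+09:00.
15:00 UTC + 9h = 00:00 local (rolling into the next day, 4 December 2020).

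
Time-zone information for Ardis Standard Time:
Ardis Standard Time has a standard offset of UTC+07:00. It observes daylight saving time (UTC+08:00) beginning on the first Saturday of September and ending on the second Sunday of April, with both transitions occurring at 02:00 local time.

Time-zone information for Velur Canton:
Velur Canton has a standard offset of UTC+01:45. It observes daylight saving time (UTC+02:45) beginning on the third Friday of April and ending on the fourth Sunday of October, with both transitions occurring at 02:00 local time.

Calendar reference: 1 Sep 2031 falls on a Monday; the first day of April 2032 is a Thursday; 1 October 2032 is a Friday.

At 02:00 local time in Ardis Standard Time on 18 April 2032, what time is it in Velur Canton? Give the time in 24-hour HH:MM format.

21:45

1 September 2031 is a Monday, so the first Saturday is September 6.
1 April 2032 is a Thursday, so the first Sunday is April 4 and the second is April 11.
18 April 2032 does not fall between 6 September 2031 and 11 April 2032, so daylight saving is not in effect and Ardis Standard Time is at UTC+07:00.
02:00 Ardis Standard Time − 7h = 19:00 UTC (rolling into the previous day, 17 April 2032).
1 April 2032 is a Thursday, so the first Friday is April 2 and the third is April 16.
1 October 2032 is a Friday, so the first Sunday is October 3 and the fourth is October 24.
At the standard offset (UTC+01:45), 19:00 UTC + 1h45m = 20:45 Velur Canton standard time.
The standard-time date in Velur Canton, 17 April 2032, falls between 16 April and 24 October, so daylight saving is in effect and Velur Canton is at UTC+02:45.
19:00 UTC + 2h45m = 21:45 Velur Canton.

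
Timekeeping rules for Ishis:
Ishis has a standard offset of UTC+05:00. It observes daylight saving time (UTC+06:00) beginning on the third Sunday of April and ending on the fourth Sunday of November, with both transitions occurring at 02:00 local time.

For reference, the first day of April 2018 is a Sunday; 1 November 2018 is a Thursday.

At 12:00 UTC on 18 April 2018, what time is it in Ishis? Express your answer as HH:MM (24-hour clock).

1 April 2018 is a Sunday, so the first Sunday is April 1 and the third is April 15.
1 November 2018 is a Thursday, so the first Sunday is November 4 and the fourth is November 25.
At the standard offset (UTC+05:00), 12:00 UTC + 5h = 17:00 Ishis standard time.
The standard-time date in Ishis, 18 April 2018, falls between 15 April and 25 November, so daylight saving is in effect and Ishis is at UTC+06:00.
12:00 UTC + 6h = 18:00 local.

18:00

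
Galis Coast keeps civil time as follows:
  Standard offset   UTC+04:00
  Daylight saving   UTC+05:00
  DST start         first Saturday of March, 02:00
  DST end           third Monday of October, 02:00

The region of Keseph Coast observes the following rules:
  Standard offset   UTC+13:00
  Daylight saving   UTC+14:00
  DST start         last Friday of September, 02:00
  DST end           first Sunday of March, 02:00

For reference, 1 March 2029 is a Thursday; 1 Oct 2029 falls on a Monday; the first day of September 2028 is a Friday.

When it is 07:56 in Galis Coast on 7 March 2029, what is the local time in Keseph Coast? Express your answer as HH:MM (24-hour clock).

1 March 2029 is a Thursday, so the first Saturday is March 3.
1 October 2029 is a Monday, so the first Monday is October 1 and the third is October 15.
Daylight saving runs 3 March – 15 October; 7 March 2029 is inside that window, so Galis Coast is at UTC+05:00.
07:56 Galis Coast − 5h = 02:56 UTC.
1 September 2028 is a Friday, so Fridays fall on 1, 8, 15, 22, 29; the last is September 29.
1 March 2029 is a Thursday, so the first Sunday is March 4.
At the standard offset (UTC+13:00), 02:56 UTC + 13h = 15:56 Keseph Coast standard time.
The standard-time date in Keseph Coast, 7 March 2029, is outside the daylight-saving period (29 September 2028 – 4 March 2029), so Keseph Coast is on standard time, UTC+13:00.
02:56 UTC + 13h = 15:56 Keseph Coast.

15:56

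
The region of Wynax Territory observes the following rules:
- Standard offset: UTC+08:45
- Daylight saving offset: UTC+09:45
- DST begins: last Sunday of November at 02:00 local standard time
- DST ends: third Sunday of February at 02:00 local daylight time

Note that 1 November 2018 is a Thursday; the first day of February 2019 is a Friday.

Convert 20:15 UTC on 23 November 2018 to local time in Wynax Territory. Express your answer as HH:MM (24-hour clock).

05:00

1 November 2018 is a Thursday, so Sundays fall on 4, 11, 18, 25; the last is November 25.
1 February 2019 is a Friday, so the first Sunday is February 3 and the third is February 17.
At the standard offset (UTC+08:45), 20:15 UTC + 8h45m = 05:00 Wynax Territory standard time (rolling into the next day, 24 November 2018).
The standard-time date in Wynax Territory, 24 November 2018, does not fall between 25 November 2018 and 17 February 2019, so daylight saving is not in effect and Wynax Territory is at UTC+08:45.
20:15 UTC + 8h45m = 05:00 local (rolling into the next day, 24 November 2018).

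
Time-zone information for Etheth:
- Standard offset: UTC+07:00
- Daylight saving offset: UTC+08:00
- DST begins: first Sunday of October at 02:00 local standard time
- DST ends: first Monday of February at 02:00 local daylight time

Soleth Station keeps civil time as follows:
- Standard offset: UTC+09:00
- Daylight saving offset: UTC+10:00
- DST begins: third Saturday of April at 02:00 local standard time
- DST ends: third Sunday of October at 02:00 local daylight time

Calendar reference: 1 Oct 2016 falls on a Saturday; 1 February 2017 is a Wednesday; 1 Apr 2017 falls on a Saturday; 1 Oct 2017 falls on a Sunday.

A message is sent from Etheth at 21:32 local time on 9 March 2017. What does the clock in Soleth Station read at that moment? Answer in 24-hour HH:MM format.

1 October 2016 is a Saturday, so the first Sunday is October 2.
1 February 2017 is a Wednesday, so the first Monday is February 6.
9 March 2017 does not fall between 2 October 2016 and 6 February 2017, so daylight saving is not in effect and Etheth is at UTC+07:00.
21:32 Etheth − 7h = 14:32 UTC.
1 April 2017 is a Saturday, so the first Saturday is April 1 and the third is April 15.
1 October 2017 is a Sunday, so the first Sunday is October 1 and the third is October 15.
At the standard offset (UTC+09:00), 14:32 UTC + 9h = 23:32 Soleth Station standard time.
The standard-time date in Soleth Station, 9 March 2017, is outside the daylight-saving period (15 April – 15 October), so Soleth Station is on standard time, UTC+09:00.
14:32 UTC + 9h = 23:32 Soleth Station.

23:32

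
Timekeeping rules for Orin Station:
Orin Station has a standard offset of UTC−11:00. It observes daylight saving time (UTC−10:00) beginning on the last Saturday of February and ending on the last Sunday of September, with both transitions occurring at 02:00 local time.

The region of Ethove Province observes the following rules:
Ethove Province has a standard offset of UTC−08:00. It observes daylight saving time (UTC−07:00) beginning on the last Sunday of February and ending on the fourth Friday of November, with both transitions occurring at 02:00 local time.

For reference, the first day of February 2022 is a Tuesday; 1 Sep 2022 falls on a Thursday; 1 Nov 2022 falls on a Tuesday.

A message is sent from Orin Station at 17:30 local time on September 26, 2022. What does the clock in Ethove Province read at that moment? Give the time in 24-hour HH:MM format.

1 February 2022 is a Tuesday, so Saturdays fall on 5, 12, 19, 26; the last is February 26.
1 September 2022 is a Thursday, so Sundays fall on 4, 11, 18, 25; the last is September 25.
Daylight saving runs 26 February – 25 September; September 26, 2022 is outside that window, so Orin Station is on standard time at UTC−11:00.
17:30 Orin Station + 11h = 04:30 UTC (rolling into the next day, 27 September 2022).
1 February 2022 is a Tuesday, so Sundays fall on 6, 13, 20, 27; the last is February 27.
1 November 2022 is a Tuesday, so the first Friday is November 4 and the fourth is November 25.
At the standard offset (UTC−08:00), 04:30 UTC − 8h = 20:30 Ethove Province standard time (rolling into the previous day, 26 September 2022).
The standard-time date in Ethove Province, September 26, 2022, falls between 27 February and 25 November, so daylight saving is in effect and Ethove Province is at UTC−07:00.
04:30 UTC − 7h = 21:30 Ethove Province (rolling into the previous day, 26 September 2022).

21:30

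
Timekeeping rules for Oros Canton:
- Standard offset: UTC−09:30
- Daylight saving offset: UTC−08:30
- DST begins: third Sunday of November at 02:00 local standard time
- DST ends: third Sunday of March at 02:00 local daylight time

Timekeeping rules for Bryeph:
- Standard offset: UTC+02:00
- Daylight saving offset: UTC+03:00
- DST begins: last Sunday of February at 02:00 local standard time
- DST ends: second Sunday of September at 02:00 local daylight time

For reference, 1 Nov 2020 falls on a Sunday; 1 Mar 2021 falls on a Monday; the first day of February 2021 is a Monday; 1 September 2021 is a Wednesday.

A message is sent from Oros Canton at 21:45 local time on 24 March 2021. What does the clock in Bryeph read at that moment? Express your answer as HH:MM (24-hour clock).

10:15

1 November 2020 is a Sunday, so the first Sunday is November 1 and the third is November 15.
1 March 2021 is a Monday, so the first Sunday is March 7 and the third is March 21.
24 March 2021 is outside the daylight-saving period (15 November 2020 – 21 March 2021), so Oros Canton is on standard time, UTC−09:30.
21:45 Oros Canton + 9h30m = 07:15 UTC (rolling into the next day, 25 March 2021).
1 February 2021 is a Monday, so Sundays fall on 7, 14, 21, 28; the last is February 28.
1 September 2021 is a Wednesday, so the first Sunday is September 5 and the second is September 12.
At the standard offset (UTC+02:00), 07:15 UTC + 2h = 09:15 Bryeph standard time.
The standard-time date in Bryeph, 25 March 2021, falls between 28 February and 12 September, so daylight saving is in effect and Bryeph is at UTC+03:00.
07:15 UTC + 3h = 10:15 Bryeph.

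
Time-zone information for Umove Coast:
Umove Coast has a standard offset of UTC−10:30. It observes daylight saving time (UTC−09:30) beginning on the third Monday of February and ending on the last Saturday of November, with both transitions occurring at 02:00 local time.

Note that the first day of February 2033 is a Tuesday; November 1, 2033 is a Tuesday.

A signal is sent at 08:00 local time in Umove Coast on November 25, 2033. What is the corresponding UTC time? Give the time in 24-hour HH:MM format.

17:30

1 February 2033 is a Tuesday, so the first Monday is February 7 and the third is February 21.
1 November 2033 is a Tuesday, so Saturdays fall on 5, 12, 19, 26; the last is November 26.
November 25, 2033 lies within the daylight-saving period (21 February – 26 November), so Umove Coast is on daylight time, UTC−09:30.
08:00 local + 9h30m = 17:30 UTC.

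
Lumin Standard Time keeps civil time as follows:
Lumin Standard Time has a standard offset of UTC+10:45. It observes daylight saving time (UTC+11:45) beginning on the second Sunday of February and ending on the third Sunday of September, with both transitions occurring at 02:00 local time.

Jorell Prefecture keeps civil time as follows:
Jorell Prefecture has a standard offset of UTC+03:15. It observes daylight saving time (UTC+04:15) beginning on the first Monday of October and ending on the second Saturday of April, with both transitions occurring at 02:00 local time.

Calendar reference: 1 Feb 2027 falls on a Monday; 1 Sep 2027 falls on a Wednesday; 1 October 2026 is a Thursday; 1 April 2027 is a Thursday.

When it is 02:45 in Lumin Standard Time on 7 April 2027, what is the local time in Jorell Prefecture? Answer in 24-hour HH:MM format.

19:15

1 February 2027 is a Monday, so the first Sunday is February 7 and the second is February 14.
1 September 2027 is a Wednesday, so the first Sunday is September 5 and the third is September 19.
Daylight saving runs 14 February – 19 September; 7 April 2027 is inside that window, so Lumin Standard Time is at UTC+11:45.
02:45 Lumin Standard Time − 11h45m = 15:00 UTC (rolling into the previous day, 6 April 2027).
1 October 2026 is a Thursday, so the first Monday is October 5.
1 April 2027 is a Thursday, so the first Saturday is April 3 and the second is April 10.
At the standard offset (UTC+03:15), 15:00 UTC + 3h15m = 18:15 Jorell Prefecture standard time.
The standard-time date in Jorell Prefecture, 6 April 2027, falls between 5 October 2026 and 10 April 2027, so daylight saving is in effect and Jorell Prefecture is at UTC+04:15.
15:00 UTC + 4h15m = 19:15 Jorell Prefecture.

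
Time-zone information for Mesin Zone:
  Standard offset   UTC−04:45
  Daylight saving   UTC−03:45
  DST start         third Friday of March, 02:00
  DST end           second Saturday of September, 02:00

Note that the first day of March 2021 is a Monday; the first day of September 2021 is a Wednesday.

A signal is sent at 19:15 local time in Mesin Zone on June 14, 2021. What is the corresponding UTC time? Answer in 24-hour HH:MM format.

23:00

1 March 2021 is a Monday, so the first Friday is March 5 and the third is March 19.
1 September 2021 is a Wednesday, so the first Saturday is September 4 and the second is September 11.
Daylight saving runs 19 March – 11 September; June 14, 2021 is inside that window, so Mesin Zone is at UTC−03:45.
19:15 local + 3h45m = 23:00 UTC.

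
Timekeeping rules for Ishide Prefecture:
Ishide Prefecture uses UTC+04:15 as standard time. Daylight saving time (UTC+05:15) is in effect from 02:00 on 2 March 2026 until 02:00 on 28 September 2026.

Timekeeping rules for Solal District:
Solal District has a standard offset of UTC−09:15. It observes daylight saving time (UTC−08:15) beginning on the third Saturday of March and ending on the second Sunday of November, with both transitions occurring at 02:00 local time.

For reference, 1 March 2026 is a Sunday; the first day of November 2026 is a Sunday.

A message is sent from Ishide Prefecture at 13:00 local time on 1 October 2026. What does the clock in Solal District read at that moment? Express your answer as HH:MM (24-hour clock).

00:30

1 October 2026 is outside the daylight-saving period (2 March – 28 September), so Ishide Prefecture is on standard time, UTC+04:15.
13:00 Ishide Prefecture − 4h15m = 08:45 UTC.
1 March 2026 is a Sunday, so the first Saturday is March 7 and the third is March 21.
1 November 2026 is a Sunday, so the first Sunday is November 1 and the second is November 8.
At the standard offset (UTC−09:15), 08:45 UTC − 9h15m = 23:30 Solal District standard time (rolling into the previous day, 30 September 2026).
Daylight saving runs 21 March – 8 November; the standard-time date in Solal District, 30 September 2026, is inside that window, so Solal District is at UTC−08:15.
08:45 UTC − 8h15m = 00:30 Solal District.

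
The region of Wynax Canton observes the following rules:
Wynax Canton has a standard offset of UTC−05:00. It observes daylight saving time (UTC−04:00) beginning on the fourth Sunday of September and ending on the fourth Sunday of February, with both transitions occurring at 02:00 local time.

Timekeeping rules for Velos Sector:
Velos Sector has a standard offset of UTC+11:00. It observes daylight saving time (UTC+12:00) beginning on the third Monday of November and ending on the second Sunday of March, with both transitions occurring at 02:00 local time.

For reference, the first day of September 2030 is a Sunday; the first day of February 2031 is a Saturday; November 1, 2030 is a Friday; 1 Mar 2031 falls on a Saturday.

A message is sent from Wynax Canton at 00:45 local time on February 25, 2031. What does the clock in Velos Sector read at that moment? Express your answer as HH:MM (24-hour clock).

1 September 2030 is a Sunday, so the first Sunday is September 1 and the fourth is September 22.
1 February 2031 is a Saturday, so the first Sunday is February 2 and the fourth is February 23.
February 25, 2031 does not fall between 22 September 2030 and 23 February 2031, so daylight saving is not in effect and Wynax Canton is at UTC−05:00.
00:45 Wynax Canton + 5h = 05:45 UTC.
1 November 2030 is a Friday, so the first Monday is November 4 and the third is November 18.
1 March 2031 is a Saturday, so the first Sunday is March 2 and the second is March 9.
At the standard offset (UTC+11:00), 05:45 UTC + 11h = 16:45 Velos Sector standard time.
The standard-time date in Velos Sector, February 25, 2031, lies within the daylight-saving period (18 November 2030 – 9 March 2031), so Velos Sector is on daylight time, UTC+12:00.
05:45 UTC + 12h = 17:45 Velos Sector.

17:45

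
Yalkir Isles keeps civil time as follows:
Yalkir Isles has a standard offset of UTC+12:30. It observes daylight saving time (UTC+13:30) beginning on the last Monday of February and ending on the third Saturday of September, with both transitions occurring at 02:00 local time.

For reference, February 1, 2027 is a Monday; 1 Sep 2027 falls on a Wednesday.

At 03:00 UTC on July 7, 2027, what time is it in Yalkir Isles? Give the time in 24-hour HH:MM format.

16:30

1 February 2027 is a Monday, so Mondays fall on 1, 8, 15, 22; the last is February 22.
1 September 2027 is a Wednesday, so the first Saturday is September 4 and the third is September 18.
At the standard offset (UTC+12:30), 03:00 UTC + 12h30m = 15:30 Yalkir Isles standard time.
The standard-time date in Yalkir Isles, July 7, 2027, lies within the daylight-saving period (22 February – 18 September), so Yalkir Isles is on daylight time, UTC+13:30.
03:00 UTC + 13h30m = 16:30 local.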